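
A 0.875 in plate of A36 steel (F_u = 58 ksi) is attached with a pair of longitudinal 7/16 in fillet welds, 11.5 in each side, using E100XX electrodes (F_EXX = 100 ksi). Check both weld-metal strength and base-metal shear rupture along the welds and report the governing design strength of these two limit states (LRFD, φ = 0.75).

φR_n ≈ 320 kips (weld metal governs)

t_e = 0.707 × 0.4375 = 0.3093 in; L = 23 in.
Weld metal: φR_n = 0.75 × 0.6 × 100 × 0.3093 × 23 = 320.1 kips.
Base metal (shear rupture): φR_n = 0.75 × 0.6 × 58 × 0.875 × 23 = 525.3 kips.
Governing: weld metal.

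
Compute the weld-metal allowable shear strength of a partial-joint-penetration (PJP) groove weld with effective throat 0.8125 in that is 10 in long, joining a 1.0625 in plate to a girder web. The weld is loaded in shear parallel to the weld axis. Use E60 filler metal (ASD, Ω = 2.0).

R_n/Ω ≈ 146 kip

E60XX → F_EXX = 60 ksi.
Effective throat (given) t_e = 0.8125 in.
A_we = 0.8125 × 10 = 8.125 in².
F_nw = 0.6 F_EXX = 36 ksi.
R_n/Ω = (36 × 8.125) / 2.0 = 146.2 kip.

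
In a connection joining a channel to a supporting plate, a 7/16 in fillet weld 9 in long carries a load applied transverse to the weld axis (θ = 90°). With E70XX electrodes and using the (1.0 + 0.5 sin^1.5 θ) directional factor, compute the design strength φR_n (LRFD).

E70XX → F_EXX = 70 ksi.
t_e = 0.707 × 0.4375 = 0.3093 in; A_we = 0.3093 × 9 = 2.784 in².
Directional factor: 1.0 + 0.5 sin^1.5(90°) = 1.5.
F_nw = 0.6 × 70 × 1.5 = 63 ksi.
φR_n = 0.75 × 63 × 2.784 = 131.5 kips.

φR_n ≈ 132 kips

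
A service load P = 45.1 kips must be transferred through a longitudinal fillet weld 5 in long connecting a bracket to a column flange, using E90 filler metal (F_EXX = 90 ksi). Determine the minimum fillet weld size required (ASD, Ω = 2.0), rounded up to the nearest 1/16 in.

w = 1/2 in

Total weld length L = 5 in.
Required throat t_e = P × Ω / (0.6 F_EXX × L) = 45.1 × 2.0 / (0.6 × 90 × 5) = 0.3341 in.
Required leg w = t_e / 0.707 = 0.4725 in → use 1/2 in.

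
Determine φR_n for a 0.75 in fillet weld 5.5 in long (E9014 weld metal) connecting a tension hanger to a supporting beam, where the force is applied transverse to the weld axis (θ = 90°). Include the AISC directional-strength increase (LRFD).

φR_n ≈ 177 kips

E90XX → F_EXX = 90 ksi.
t_e = 0.707 × 0.75 = 0.5302 in; A_we = 0.5302 × 5.5 = 2.916 in².
Directional factor: 1.0 + 0.5 sin^1.5(90°) = 1.5.
F_nw = 0.6 × 90 × 1.5 = 81 ksi.
φR_n = 0.75 × 81 × 2.916 = 177.2 kips.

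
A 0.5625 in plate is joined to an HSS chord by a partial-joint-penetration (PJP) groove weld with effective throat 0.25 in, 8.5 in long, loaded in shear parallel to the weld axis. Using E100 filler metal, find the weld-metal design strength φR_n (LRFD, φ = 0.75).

E100XX → F_EXX = 100 ksi.
Effective throat (given) t_e = 0.25 in.
A_we = 0.25 × 8.5 = 2.125 in².
F_nw = 0.6 F_EXX = 60 ksi.
φR_n = 0.75 × 60 × 2.125 = 95.62 kips.

φR_n ≈ 95.6 kips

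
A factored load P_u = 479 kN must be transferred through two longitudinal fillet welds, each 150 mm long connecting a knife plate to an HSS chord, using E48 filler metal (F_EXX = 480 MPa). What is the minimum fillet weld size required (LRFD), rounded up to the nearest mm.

Total weld length L = 300 mm.
Required throat t_e = P_u / (φ × 0.6 F_EXX × L) = 479 / (0.75 × 0.6 × 480 × 300 × 10⁻³) = 7.392 mm.
Required leg w = t_e / 0.707 = 10.46 mm → use 11 mm.

w = 11 mm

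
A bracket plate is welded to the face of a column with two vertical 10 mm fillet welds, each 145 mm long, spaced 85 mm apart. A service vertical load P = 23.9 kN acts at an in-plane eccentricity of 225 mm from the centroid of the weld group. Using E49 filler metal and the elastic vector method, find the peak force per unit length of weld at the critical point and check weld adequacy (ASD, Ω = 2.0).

E49XX → F_EXX = 490 MPa.
Total weld length L_w = 290 mm. Treat welds as unit-width lines.
Polar moment about centroid: J = 2[d³/12 + d(b/2)²] = 2[145³/12 + 145×42.5²] = 1032000 mm³.
Direct shear f_v = P/L_w = 23.9×10³ / 290 = 82.41 N/mm (vertical).
Torsion M = P·e = 23.9×10³ × 225 = 5377500 N·mm.
Critical point at (x, y) = (42.5, 72.5) from centroid. f_tx = M·y/J = 377.8 N/mm; f_ty = M·x/J = 221.5 N/mm.
Resultant f_max = √[f_tx² + (f_v + f_ty)²] = √[377.8² + (82.41 + 221.5)²] = 484.9 N/mm.
Capacity per unit length: r_n/Ω = (1/2.0) × 0.6 × 490 × (0.707 × 10) = 1039 N/mm.
484.9 ≤ 1039 → adequate.

f_max ≈ 485 N/mm; adequate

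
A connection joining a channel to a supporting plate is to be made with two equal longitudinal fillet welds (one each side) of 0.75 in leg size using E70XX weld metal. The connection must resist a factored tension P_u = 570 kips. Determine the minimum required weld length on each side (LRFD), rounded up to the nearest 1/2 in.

L = 17.5 in on each side

E70XX → F_EXX = 70 ksi.
Throat t_e = 0.707 × 0.75 = 0.5302 in.
φr_n = 0.75 × 0.6 × 70 × 0.5302 = 16.7 kips/in.
L_req = P_u / φr_n = 570 / 16.7 = 34.13 in total.
Per side: 34.13 / 2 = 17.06 in.
Round up → use L = 17.5 in on each side.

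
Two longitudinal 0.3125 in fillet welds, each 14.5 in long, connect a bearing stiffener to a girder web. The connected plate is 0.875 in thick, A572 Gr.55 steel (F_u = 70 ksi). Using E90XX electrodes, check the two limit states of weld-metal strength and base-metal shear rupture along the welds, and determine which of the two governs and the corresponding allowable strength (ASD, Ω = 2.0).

E90XX → F_EXX = 90 ksi.
t_e = 0.707 × 0.3125 = 0.2209 in; L = 29 in.
Weld metal: R_n/Ω = (1/2.0) × 0.6 × 90 × 0.2209 × 29 = 173 kips.
Base metal (shear rupture): R_n/Ω = (1/2.0) × 0.6 × 70 × 0.875 × 29 = 532.9 kips.
Governing: weld metal.

R_n/Ω ≈ 173 kips (weld metal governs)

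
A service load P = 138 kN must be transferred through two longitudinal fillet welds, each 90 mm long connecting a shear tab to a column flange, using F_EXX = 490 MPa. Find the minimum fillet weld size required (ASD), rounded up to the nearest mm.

w = 8 mm

Total weld length L = 180 mm.
Required throat t_e = P × Ω / (0.6 F_EXX × L) = 138 × 2.0 / (0.6 × 490 × 180 × 10⁻³) = 5.215 mm.
Required leg w = t_e / 0.707 = 7.377 mm → use 8 mm.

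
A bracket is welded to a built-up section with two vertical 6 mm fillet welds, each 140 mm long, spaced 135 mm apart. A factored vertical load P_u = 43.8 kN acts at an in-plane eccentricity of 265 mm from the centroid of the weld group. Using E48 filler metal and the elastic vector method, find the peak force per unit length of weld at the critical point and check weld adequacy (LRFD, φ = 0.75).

f_max ≈ 768 N/mm; adequate

E48XX → F_EXX = 480 MPa.
Total weld length L_w = 280 mm. Treat welds as unit-width lines.
Polar moment about centroid: J = 2[d³/12 + d(b/2)²] = 2[140³/12 + 140×67.5²] = 1733000 mm³.
Direct shear f_v = P/L_w = 43.8×10³ / 280 = 156.4 N/mm (vertical).
Torsion M = P·e = 43.8×10³ × 265 = 11607000 N·mm.
Critical point at (x, y) = (67.5, 70) from centroid. f_tx = M·y/J = 468.8 N/mm; f_ty = M·x/J = 452.1 N/mm.
Resultant f_max = √[f_tx² + (f_v + f_ty)²] = √[468.8² + (156.4 + 452.1)²] = 768.1 N/mm.
Capacity per unit length: φr_n = 0.75 × 0.6 × 480 × (0.707 × 6) = 916.3 N/mm.
768.1 ≤ 916.3 → adequate.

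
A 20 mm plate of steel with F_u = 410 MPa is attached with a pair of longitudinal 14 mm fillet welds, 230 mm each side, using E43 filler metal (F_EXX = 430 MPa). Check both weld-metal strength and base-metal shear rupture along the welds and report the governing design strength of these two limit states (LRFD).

φR_n ≈ 881 kN (weld metal governs)

t_e = 0.707 × 14 = 9.898 mm; L = 460 mm.
Weld metal: φR_n = 0.75 × 0.6 × 430 × 9.898 × 460 × 10⁻³ = 881 kN.
Base metal (shear rupture): φR_n = 0.75 × 0.6 × 410 × 20 × 460 × 10⁻³ = 1697 kN.
Governing: weld metal.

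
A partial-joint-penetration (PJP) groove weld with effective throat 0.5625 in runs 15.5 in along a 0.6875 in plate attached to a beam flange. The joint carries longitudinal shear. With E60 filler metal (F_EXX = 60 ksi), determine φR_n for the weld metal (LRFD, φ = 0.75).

φR_n ≈ 235 kips

Effective throat (given) t_e = 0.5625 in.
A_we = 0.5625 × 15.5 = 8.719 in².
F_nw = 0.6 F_EXX = 36 ksi.
φR_n = 0.75 × 36 × 8.719 = 235.4 kips.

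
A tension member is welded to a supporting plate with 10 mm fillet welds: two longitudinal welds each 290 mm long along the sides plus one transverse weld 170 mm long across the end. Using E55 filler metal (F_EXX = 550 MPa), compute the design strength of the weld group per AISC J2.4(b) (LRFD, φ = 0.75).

φR_n ≈ 1310 kN

t_e = 0.707 × 10 = 7.07 mm.
R_nwl = 0.6 × 550 × 7.07 × 580 × 10⁻³ = 1353 kN (longitudinal, 2 welds).
R_nwt = 0.6 × 550 × 7.07 × 170 × 10⁻³ = 396.6 kN (transverse, base value).
(i) R_nwl + R_nwt = 1750 kN; (ii) 0.85 R_nwl + 1.5 R_nwt = 1745 kN.
R_n = max = 1750 kN [governs: (i)]; φR_n = 1312 kN.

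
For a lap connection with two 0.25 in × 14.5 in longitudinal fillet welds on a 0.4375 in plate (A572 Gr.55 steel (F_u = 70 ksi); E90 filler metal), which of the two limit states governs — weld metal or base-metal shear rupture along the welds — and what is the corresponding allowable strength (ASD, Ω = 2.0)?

R_n/Ω ≈ 138 kip (weld metal governs)

E90XX → F_EXX = 90 ksi.
t_e = 0.707 × 0.25 = 0.1767 in; L = 29 in.
Weld metal: R_n/Ω = (1/2.0) × 0.6 × 90 × 0.1767 × 29 = 138.4 kip.
Base metal (shear rupture): R_n/Ω = (1/2.0) × 0.6 × 70 × 0.4375 × 29 = 266.4 kip.
Governing: weld metal.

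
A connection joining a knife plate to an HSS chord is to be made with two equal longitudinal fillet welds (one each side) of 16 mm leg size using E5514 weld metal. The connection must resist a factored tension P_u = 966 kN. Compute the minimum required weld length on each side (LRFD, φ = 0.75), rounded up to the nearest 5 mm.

L = 175 mm on each side

E55XX → F_EXX = 550 MPa.
Throat t_e = 0.707 × 16 = 11.31 mm.
φr_n = 0.75 × 0.6 × 550 × 11.31 × 10⁻³ = 2.8 kN/mm.
L_req = P_u / φr_n = 966 / 2.8 = 345 mm total.
Per side: 345 / 2 = 172.5 mm.
Round up → use L = 175 mm on each side.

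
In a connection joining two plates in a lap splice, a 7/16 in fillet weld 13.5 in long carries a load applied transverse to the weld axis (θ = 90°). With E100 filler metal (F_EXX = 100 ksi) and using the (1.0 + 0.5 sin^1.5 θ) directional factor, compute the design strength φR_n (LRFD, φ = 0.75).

t_e = 0.707 × 0.4375 = 0.3093 in; A_we = 0.3093 × 13.5 = 4.176 in².
Directional factor: 1.0 + 0.5 sin^1.5(90°) = 1.5.
F_nw = 0.6 × 100 × 1.5 = 90 ksi.
φR_n = 0.75 × 90 × 4.176 = 281.9 kip.

φR_n ≈ 282 kip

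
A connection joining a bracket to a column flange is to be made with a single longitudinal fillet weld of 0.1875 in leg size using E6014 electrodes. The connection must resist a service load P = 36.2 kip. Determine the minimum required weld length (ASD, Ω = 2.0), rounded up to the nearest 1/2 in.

L = 15.5 in

E60XX → F_EXX = 60 ksi.
Throat t_e = 0.707 × 0.1875 = 0.1326 in.
r_n/Ω = (0.6 × 60 × 0.1326) / 2.0 = 2.386 kip/in.
L_req = P / (r_n/Ω) = 36.2 / 2.386 = 15.17 in total.
Round up → use L = 15.5 in.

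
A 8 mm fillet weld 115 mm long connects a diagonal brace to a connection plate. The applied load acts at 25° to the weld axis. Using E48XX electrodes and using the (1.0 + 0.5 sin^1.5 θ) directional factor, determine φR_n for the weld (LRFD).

E48XX → F_EXX = 480 MPa.
t_e = 0.707 × 8 = 5.656 mm; A_we = 5.656 × 115 = 650.4 mm².
Directional factor: 1.0 + 0.5 sin^1.5(25°) = 1.137.
F_nw = 0.6 × 480 × 1.137 = 327.6 MPa.
φR_n = 0.75 × 327.6 × 650.4 × 10⁻³ = 159.8 kN.

φR_n ≈ 160 kN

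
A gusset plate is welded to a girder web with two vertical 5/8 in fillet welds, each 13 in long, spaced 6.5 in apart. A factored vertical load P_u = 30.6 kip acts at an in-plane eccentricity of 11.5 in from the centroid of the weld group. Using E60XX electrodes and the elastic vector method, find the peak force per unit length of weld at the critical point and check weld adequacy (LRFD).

f_max ≈ 4.64 kip/in; adequate

E60XX → F_EXX = 60 ksi.
Total weld length L_w = 26 in. Treat welds as unit-width lines.
Polar moment about centroid: J = 2[d³/12 + d(b/2)²] = 2[13³/12 + 13×3.25²] = 640.8 in³.
Direct shear f_v = P/L_w = 30.6 / 26 = 1.177 kip/in (vertical).
Torsion M = P·e = 30.6 × 11.5 = 351.9 kip·in.
Critical point at (x, y) = (3.25, 6.5) from centroid. f_tx = M·y/J = 3.57 kip/in; f_ty = M·x/J = 1.785 kip/in.
Resultant f_max = √[f_tx² + (f_v + f_ty)²] = √[3.57² + (1.177 + 1.785)²] = 4.638 kip/in.
Capacity per unit length: φr_n = 0.75 × 0.6 × 60 × (0.707 × 0.625) = 11.93 kip/in.
4.638 ≤ 11.93 → adequate.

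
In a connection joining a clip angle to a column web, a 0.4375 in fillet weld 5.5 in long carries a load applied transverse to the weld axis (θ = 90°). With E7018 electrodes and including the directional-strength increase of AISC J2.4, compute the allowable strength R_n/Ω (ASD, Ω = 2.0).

E70XX → F_EXX = 70 ksi.
t_e = 0.707 × 0.4375 = 0.3093 in; A_we = 0.3093 × 5.5 = 1.701 in².
Directional factor: 1.0 + 0.5 sin^1.5(90°) = 1.5.
F_nw = 0.6 × 70 × 1.5 = 63 ksi.
R_n/Ω = (63 × 1.701) / 2.0 = 53.59 kips.

R_n/Ω ≈ 53.6 kips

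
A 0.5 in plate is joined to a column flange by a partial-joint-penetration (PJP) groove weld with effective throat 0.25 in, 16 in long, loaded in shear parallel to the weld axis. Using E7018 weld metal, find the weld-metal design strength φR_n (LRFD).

E70XX → F_EXX = 70 ksi.
Effective throat (given) t_e = 0.25 in.
A_we = 0.25 × 16 = 4 in².
F_nw = 0.6 F_EXX = 42 ksi.
φR_n = 0.75 × 42 × 4 = 126 kip.

φR_n ≈ 126 kip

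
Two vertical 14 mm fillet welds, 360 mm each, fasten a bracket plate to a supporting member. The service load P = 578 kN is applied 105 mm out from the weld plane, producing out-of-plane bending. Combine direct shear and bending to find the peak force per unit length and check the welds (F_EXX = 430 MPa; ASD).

L_w = 2 × 360 = 720 mm; section modulus (unit throat) S = 2 × L²/6 = 43200 mm².
Direct shear f_v = P/L_w = 578×10³/720 = 802.8 N/mm.
Moment M = P × e = 578×10³ × 105 = 60690000 N·mm; bending f_b = M/S = 1405 N/mm.
f_max = √(f_v² + f_b²) = √(802.8² + 1405²) = 1618 N/mm.
r_n/Ω = (1/2.0) × 0.6 × 430 × (0.707 × 14) = 1277 N/mm → NOT adequate.

f_max ≈ 1620 N/mm; NOT adequate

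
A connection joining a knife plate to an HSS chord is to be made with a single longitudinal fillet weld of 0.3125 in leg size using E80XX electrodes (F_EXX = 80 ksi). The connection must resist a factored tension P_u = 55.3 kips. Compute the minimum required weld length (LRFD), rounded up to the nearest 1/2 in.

Throat t_e = 0.707 × 0.3125 = 0.2209 in.
φr_n = 0.75 × 0.6 × 80 × 0.2209 = 7.954 kips/in.
L_req = P_u / φr_n = 55.3 / 7.954 = 6.953 in total.
Round up → use L = 7 in.

L = 7 in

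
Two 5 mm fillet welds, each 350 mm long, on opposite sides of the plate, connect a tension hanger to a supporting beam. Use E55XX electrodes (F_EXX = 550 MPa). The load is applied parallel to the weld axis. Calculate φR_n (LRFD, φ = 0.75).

φR_n ≈ 612 kN

Effective throat t_e = 0.707 × 5 = 3.535 mm.
Total length L = 700 mm; A_we = 3.535 × 700 = 2474 mm².
F_nw = 0.6 F_EXX = 0.6 × 550 = 330 MPa.
φR_n = 0.75 × 330 × 2474 × 10⁻³ = 612.4 kN.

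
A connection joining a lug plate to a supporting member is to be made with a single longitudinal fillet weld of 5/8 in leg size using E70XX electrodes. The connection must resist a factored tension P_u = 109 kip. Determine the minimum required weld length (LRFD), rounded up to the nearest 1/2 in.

E70XX → F_EXX = 70 ksi.
Throat t_e = 0.707 × 0.625 = 0.4419 in.
φr_n = 0.75 × 0.6 × 70 × 0.4419 = 13.92 kip/in.
L_req = P_u / φr_n = 109 / 13.92 = 7.831 in total.
Round up → use L = 8 in.

L = 8 in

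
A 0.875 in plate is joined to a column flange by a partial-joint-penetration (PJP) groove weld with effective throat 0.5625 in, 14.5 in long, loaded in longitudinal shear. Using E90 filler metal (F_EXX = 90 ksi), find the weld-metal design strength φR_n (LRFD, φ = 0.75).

φR_n ≈ 330 kips

Effective throat (given) t_e = 0.5625 in.
A_we = 0.5625 × 14.5 = 8.156 in².
F_nw = 0.6 F_EXX = 54 ksi.
φR_n = 0.75 × 54 × 8.156 = 330.3 kips.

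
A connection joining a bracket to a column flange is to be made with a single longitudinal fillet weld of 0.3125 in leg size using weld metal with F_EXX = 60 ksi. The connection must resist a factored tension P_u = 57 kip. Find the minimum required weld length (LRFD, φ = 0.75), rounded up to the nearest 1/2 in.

L = 10 in

Throat t_e = 0.707 × 0.3125 = 0.2209 in.
φr_n = 0.75 × 0.6 × 60 × 0.2209 = 5.965 kip/in.
L_req = P_u / φr_n = 57 / 5.965 = 9.555 in total.
Round up → use L = 10 in.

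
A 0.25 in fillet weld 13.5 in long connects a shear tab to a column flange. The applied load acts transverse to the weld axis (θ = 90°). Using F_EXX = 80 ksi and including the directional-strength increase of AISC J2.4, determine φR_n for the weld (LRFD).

t_e = 0.707 × 0.25 = 0.1767 in; A_we = 0.1767 × 13.5 = 2.386 in².
Directional factor: 1.0 + 0.5 sin^1.5(90°) = 1.5.
F_nw = 0.6 × 80 × 1.5 = 72 ksi.
φR_n = 0.75 × 72 × 2.386 = 128.9 kip.

φR_n ≈ 129 kip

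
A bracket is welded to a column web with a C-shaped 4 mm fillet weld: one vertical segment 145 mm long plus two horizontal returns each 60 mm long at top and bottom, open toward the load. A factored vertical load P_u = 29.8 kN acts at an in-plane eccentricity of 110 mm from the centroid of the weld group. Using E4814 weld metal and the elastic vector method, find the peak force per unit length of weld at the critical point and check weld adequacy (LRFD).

f_max ≈ 361 N/mm; adequate

E48XX → F_EXX = 480 MPa.
Total weld length L_w = 265 mm. Treat welds as unit-width lines.
Centroid: x̄ = 2×60×30 / 265 = 13.58 mm from the vertical weld.
Polar moment about centroid: J = I_x + I_y = [145³/12 + 2×60×72.5²] + [145×13.58² + 2(60³/12 + 60×16.42²)] = 979900 mm³.
Direct shear f_v = P/L_w = 29.8×10³ / 265 = 112.5 N/mm (vertical).
Torsion M = P·e = 29.8×10³ × 110 = 3278000 N·mm.
Critical point at (x, y) = (46.42, 72.5) from centroid. f_tx = M·y/J = 242.5 N/mm; f_ty = M·x/J = 155.3 N/mm.
Resultant f_max = √[f_tx² + (f_v + f_ty)²] = √[242.5² + (112.5 + 155.3)²] = 361.2 N/mm.
Capacity per unit length: φr_n = 0.75 × 0.6 × 480 × (0.707 × 4) = 610.8 N/mm.
361.2 ≤ 610.8 → adequate.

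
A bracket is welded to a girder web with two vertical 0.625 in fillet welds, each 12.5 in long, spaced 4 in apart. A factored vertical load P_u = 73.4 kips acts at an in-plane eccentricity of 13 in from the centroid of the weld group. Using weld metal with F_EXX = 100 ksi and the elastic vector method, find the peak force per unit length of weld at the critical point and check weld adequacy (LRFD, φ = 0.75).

f_max ≈ 15.9 kip/in; adequate

Total weld length L_w = 25 in. Treat welds as unit-width lines.
Polar moment about centroid: J = 2[d³/12 + d(b/2)²] = 2[12.5³/12 + 12.5×2²] = 425.5 in³.
Direct shear f_v = P/L_w = 73.4 / 25 = 2.936 kip/in (vertical).
Torsion M = P·e = 73.4 × 13 = 954.2 kip·in.
Critical point at (x, y) = (2, 6.25) from centroid. f_tx = M·y/J = 14.02 kip/in; f_ty = M·x/J = 4.485 kip/in.
Resultant f_max = √[f_tx² + (f_v + f_ty)²] = √[14.02² + (2.936 + 4.485)²] = 15.86 kip/in.
Capacity per unit length: φr_n = 0.75 × 0.6 × 100 × (0.707 × 0.625) = 19.88 kip/in.
15.86 ≤ 19.88 → adequate.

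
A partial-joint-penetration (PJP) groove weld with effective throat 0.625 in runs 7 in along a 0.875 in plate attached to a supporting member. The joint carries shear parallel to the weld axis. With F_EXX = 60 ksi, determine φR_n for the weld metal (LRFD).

Effective throat (given) t_e = 0.625 in.
A_we = 0.625 × 7 = 4.375 in².
F_nw = 0.6 F_EXX = 36 ksi.
φR_n = 0.75 × 36 × 4.375 = 118.1 kip.

φR_n ≈ 118 kip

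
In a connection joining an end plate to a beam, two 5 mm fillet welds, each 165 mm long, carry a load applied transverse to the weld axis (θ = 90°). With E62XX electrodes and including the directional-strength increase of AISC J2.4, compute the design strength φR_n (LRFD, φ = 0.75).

E62XX → F_EXX = 620 MPa.
t_e = 0.707 × 5 = 3.535 mm; A_we = 3.535 × 330 = 1167 mm².
Directional factor: 1.0 + 0.5 sin^1.5(90°) = 1.5.
F_nw = 0.6 × 620 × 1.5 = 558 MPa.
φR_n = 0.75 × 558 × 1167 × 10⁻³ = 488.2 kN.

φR_n ≈ 488 kN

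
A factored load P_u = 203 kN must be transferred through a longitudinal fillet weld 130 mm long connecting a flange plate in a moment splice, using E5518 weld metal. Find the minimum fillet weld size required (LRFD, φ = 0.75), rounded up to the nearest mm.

w = 9 mm

E55XX → F_EXX = 550 MPa.
Total weld length L = 130 mm.
Required throat t_e = P_u / (φ × 0.6 F_EXX × L) = 203 / (0.75 × 0.6 × 550 × 130 × 10⁻³) = 6.309 mm.
Required leg w = t_e / 0.707 = 8.924 mm → use 9 mm.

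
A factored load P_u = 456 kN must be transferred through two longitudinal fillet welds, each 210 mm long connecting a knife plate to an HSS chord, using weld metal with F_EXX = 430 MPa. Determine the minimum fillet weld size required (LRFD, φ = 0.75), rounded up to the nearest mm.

Total weld length L = 420 mm.
Required throat t_e = P_u / (φ × 0.6 F_EXX × L) = 456 / (0.75 × 0.6 × 430 × 420 × 10⁻³) = 5.611 mm.
Required leg w = t_e / 0.707 = 7.936 mm → use 8 mm.

w = 8 mm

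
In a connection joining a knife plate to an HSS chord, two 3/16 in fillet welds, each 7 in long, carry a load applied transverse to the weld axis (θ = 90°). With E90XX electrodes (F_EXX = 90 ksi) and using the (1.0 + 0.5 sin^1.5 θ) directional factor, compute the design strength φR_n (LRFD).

t_e = 0.707 × 0.1875 = 0.1326 in; A_we = 0.1326 × 14 = 1.856 in².
Directional factor: 1.0 + 0.5 sin^1.5(90°) = 1.5.
F_nw = 0.6 × 90 × 1.5 = 81 ksi.
φR_n = 0.75 × 81 × 1.856 = 112.7 kip.

φR_n ≈ 113 kip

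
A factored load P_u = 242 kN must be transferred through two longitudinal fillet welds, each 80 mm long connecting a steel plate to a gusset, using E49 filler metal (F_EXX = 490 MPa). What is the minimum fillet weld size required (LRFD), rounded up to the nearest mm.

w = 10 mm

Total weld length L = 160 mm.
Required throat t_e = P_u / (φ × 0.6 F_EXX × L) = 242 / (0.75 × 0.6 × 490 × 160 × 10⁻³) = 6.859 mm.
Required leg w = t_e / 0.707 = 9.702 mm → use 10 mm.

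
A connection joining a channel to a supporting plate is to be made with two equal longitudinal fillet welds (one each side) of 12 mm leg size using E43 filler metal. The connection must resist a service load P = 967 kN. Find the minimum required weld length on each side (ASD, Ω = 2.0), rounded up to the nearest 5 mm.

E43XX → F_EXX = 430 MPa.
Throat t_e = 0.707 × 12 = 8.484 mm.
r_n/Ω = (0.6 × 430 × 8.484) / 2.0 = 1094 N/mm = 1.094 kN/mm.
L_req = P / (r_n/Ω) = 967 / 1.094 = 883.6 mm total.
Per side: 883.6 / 2 = 441.8 mm.
Round up → use L = 445 mm on each side.

L = 445 mm on each side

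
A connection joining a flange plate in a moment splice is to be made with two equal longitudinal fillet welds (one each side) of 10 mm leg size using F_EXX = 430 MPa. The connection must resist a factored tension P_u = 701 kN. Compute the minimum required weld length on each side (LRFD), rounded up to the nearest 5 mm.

Throat t_e = 0.707 × 10 = 7.07 mm.
φr_n = 0.75 × 0.6 × 430 × 7.07 × 10⁻³ = 1.368 kN/mm.
L_req = P_u / φr_n = 701 / 1.368 = 512.4 mm total.
Per side: 512.4 / 2 = 256.2 mm.
Round up → use L = 260 mm on each side.

L = 260 mm on each side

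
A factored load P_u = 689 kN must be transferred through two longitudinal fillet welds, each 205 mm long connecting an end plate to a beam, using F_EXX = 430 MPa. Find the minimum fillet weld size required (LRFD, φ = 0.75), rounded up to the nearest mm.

Total weld length L = 410 mm.
Required throat t_e = P_u / (φ × 0.6 F_EXX × L) = 689 / (0.75 × 0.6 × 430 × 410 × 10⁻³) = 8.685 mm.
Required leg w = t_e / 0.707 = 12.28 mm → use 13 mm.

w = 13 mm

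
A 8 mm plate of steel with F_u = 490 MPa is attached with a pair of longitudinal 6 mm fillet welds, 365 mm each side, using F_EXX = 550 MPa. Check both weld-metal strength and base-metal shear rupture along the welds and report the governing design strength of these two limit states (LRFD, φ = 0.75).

t_e = 0.707 × 6 = 4.242 mm; L = 730 mm.
Weld metal: φR_n = 0.75 × 0.6 × 550 × 4.242 × 730 × 10⁻³ = 766.4 kN.
Base metal (shear rupture): φR_n = 0.75 × 0.6 × 490 × 8 × 730 × 10⁻³ = 1288 kN.
Governing: weld metal.

φR_n ≈ 766 kN (weld metal governs)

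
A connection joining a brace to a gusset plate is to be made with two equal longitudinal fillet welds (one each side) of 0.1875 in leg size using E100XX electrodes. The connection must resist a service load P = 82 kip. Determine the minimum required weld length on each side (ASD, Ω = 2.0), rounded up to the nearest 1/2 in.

E100XX → F_EXX = 100 ksi.
Throat t_e = 0.707 × 0.1875 = 0.1326 in.
r_n/Ω = (0.6 × 100 × 0.1326) / 2.0 = 3.977 kip/in.
L_req = P / (r_n/Ω) = 82 / 3.977 = 20.62 in total.
Per side: 20.62 / 2 = 10.31 in.
Round up → use L = 10.5 in on each side.

L = 10.5 in on each side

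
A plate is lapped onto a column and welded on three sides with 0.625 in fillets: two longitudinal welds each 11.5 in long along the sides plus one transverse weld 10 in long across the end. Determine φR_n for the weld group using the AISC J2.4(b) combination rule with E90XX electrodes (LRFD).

E90XX → F_EXX = 90 ksi.
t_e = 0.707 × 0.625 = 0.4419 in.
R_nwl = 0.6 × 90 × 0.4419 × 23 = 548.8 kip (longitudinal, 2 welds).
R_nwt = 0.6 × 90 × 0.4419 × 10 = 238.6 kip (transverse, base value).
(i) R_nwl + R_nwt = 787.4 kip; (ii) 0.85 R_nwl + 1.5 R_nwt = 824.4 kip.
R_n = max = 824.4 kip [governs: (ii)]; φR_n = 618.3 kip.

φR_n ≈ 618 kip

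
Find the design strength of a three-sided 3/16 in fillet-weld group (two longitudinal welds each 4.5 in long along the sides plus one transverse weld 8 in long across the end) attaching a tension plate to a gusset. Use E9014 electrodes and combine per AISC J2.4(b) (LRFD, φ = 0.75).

φR_n ≈ 105 kip

E90XX → F_EXX = 90 ksi.
t_e = 0.707 × 0.1875 = 0.1326 in.
R_nwl = 0.6 × 90 × 0.1326 × 9 = 64.43 kip (longitudinal, 2 welds).
R_nwt = 0.6 × 90 × 0.1326 × 8 = 57.27 kip (transverse, base value).
(i) R_nwl + R_nwt = 121.7 kip; (ii) 0.85 R_nwl + 1.5 R_nwt = 140.7 kip.
R_n = max = 140.7 kip [governs: (ii)]; φR_n = 105.5 kip.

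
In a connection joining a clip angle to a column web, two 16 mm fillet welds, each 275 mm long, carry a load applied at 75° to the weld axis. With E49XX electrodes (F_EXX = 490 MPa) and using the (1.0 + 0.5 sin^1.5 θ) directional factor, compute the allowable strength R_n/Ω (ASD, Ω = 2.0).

t_e = 0.707 × 16 = 11.31 mm; A_we = 11.31 × 550 = 6222 mm².
Directional factor: 1.0 + 0.5 sin^1.5(75°) = 1.475.
F_nw = 0.6 × 490 × 1.475 = 433.6 MPa.
R_n/Ω = (433.6 × 6222) / 2.0 × 10⁻³ = 1349 kN.

R_n/Ω ≈ 1350 kN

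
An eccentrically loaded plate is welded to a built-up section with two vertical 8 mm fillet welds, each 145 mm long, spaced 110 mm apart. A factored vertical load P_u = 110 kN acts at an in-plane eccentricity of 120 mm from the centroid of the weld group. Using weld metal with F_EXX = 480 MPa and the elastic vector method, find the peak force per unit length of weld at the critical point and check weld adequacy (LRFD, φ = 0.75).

f_max ≈ 1140 N/mm; adequate

Total weld length L_w = 290 mm. Treat welds as unit-width lines.
Polar moment about centroid: J = 2[d³/12 + d(b/2)²] = 2[145³/12 + 145×55²] = 1385000 mm³.
Direct shear f_v = P/L_w = 110×10³ / 290 = 379.3 N/mm (vertical).
Torsion M = P·e = 110×10³ × 120 = 13200000 N·mm.
Critical point at (x, y) = (55, 72.5) from centroid. f_tx = M·y/J = 690.8 N/mm; f_ty = M·x/J = 524.1 N/mm.
Resultant f_max = √[f_tx² + (f_v + f_ty)²] = √[690.8² + (379.3 + 524.1)²] = 1137 N/mm.
Capacity per unit length: φr_n = 0.75 × 0.6 × 480 × (0.707 × 8) = 1222 N/mm.
1137 ≤ 1222 → adequate.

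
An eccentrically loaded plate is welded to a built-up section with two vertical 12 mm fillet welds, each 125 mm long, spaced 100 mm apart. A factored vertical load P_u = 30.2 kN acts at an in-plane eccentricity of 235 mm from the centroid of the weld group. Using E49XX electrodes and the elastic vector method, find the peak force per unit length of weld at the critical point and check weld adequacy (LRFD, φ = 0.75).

E49XX → F_EXX = 490 MPa.
Total weld length L_w = 250 mm. Treat welds as unit-width lines.
Polar moment about centroid: J = 2[d³/12 + d(b/2)²] = 2[125³/12 + 125×50²] = 950500 mm³.
Direct shear f_v = P/L_w = 30.2×10³ / 250 = 120.8 N/mm (vertical).
Torsion M = P·e = 30.2×10³ × 235 = 7097000 N·mm.
Critical point at (x, y) = (50, 62.5) from centroid. f_tx = M·y/J = 466.7 N/mm; f_ty = M·x/J = 373.3 N/mm.
Resultant f_max = √[f_tx² + (f_v + f_ty)²] = √[466.7² + (120.8 + 373.3)²] = 679.6 N/mm.
Capacity per unit length: φr_n = 0.75 × 0.6 × 490 × (0.707 × 12) = 1871 N/mm.
679.6 ≤ 1871 → adequate.

f_max ≈ 680 N/mm; adequate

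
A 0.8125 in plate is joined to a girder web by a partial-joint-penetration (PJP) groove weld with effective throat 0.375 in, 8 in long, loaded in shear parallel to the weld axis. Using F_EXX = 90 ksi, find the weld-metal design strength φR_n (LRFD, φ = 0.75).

Effective throat (given) t_e = 0.375 in.
A_we = 0.375 × 8 = 3 in².
F_nw = 0.6 F_EXX = 54 ksi.
φR_n = 0.75 × 54 × 3 = 121.5 kip.

φR_n ≈ 122 kip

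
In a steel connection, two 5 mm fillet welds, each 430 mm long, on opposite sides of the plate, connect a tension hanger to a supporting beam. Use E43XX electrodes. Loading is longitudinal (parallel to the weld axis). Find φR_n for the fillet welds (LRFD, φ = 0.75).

φR_n ≈ 588 kN

E43XX → F_EXX = 430 MPa.
Effective throat t_e = 0.707 × 5 = 3.535 mm.
Total length L = 860 mm; A_we = 3.535 × 860 = 3040 mm².
F_nw = 0.6 F_EXX = 0.6 × 430 = 258 MPa.
φR_n = 0.75 × 258 × 3040 × 10⁻³ = 588.3 kN.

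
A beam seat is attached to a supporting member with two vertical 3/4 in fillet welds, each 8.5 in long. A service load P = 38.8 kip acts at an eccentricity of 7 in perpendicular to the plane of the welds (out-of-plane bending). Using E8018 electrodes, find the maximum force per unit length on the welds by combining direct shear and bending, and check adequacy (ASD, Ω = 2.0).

E80XX → F_EXX = 80 ksi.
L_w = 2 × 8.5 = 17 in; section modulus (unit throat) S = 2 × L²/6 = 24.08 in².
Direct shear f_v = P/L_w = 38.8/17 = 2.282 kip/in.
Moment M = P × e = 38.8 × 7 = 271.6 kip·in; bending f_b = M/S = 11.28 kip/in.
f_max = √(f_v² + f_b²) = √(2.282² + 11.28²) = 11.51 kip/in.
r_n/Ω = (1/2.0) × 0.6 × 80 × (0.707 × 0.75) = 12.73 kip/in → adequate.

f_max ≈ 11.5 kip/in; adequate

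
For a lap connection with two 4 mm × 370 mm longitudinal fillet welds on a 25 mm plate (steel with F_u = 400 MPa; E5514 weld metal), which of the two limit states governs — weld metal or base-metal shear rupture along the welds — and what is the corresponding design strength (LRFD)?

E55XX → F_EXX = 550 MPa.
t_e = 0.707 × 4 = 2.828 mm; L = 740 mm.
Weld metal: φR_n = 0.75 × 0.6 × 550 × 2.828 × 740 × 10⁻³ = 517.9 kN.
Base metal (shear rupture): φR_n = 0.75 × 0.6 × 400 × 25 × 740 × 10⁻³ = 3330 kN.
Governing: weld metal.

φR_n ≈ 518 kN (weld metal governs)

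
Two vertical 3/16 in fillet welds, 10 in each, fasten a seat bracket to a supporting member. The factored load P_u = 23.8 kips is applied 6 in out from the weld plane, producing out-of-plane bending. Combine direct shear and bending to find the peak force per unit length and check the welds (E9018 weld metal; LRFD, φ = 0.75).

E90XX → F_EXX = 90 ksi.
L_w = 2 × 10 = 20 in; section modulus (unit throat) S = 2 × L²/6 = 33.33 in².
Direct shear f_v = P/L_w = 23.8/20 = 1.19 kip/in.
Moment M = P × e = 23.8 × 6 = 142.8 kip·in; bending f_b = M/S = 4.284 kip/in.
f_max = √(f_v² + f_b²) = √(1.19² + 4.284²) = 4.446 kip/in.
φr_n = 0.75 × 0.6 × 90 × (0.707 × 0.1875) = 5.369 kip/in → adequate.

f_max ≈ 4.45 kip/in; adequate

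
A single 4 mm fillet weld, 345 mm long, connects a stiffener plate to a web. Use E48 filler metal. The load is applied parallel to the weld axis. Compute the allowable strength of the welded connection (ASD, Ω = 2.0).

E48XX → F_EXX = 480 MPa.
Effective throat t_e = 0.707 × 4 = 2.828 mm.
Total length L = 345 mm; A_we = 2.828 × 345 = 975.7 mm².
F_nw = 0.6 F_EXX = 0.6 × 480 = 288 MPa.
R_n = 288 × 975.7 × 10⁻³ = 281 kN; R_n/Ω = 281/2.0 = 140.5 kN.

R_n/Ω ≈ 140 kN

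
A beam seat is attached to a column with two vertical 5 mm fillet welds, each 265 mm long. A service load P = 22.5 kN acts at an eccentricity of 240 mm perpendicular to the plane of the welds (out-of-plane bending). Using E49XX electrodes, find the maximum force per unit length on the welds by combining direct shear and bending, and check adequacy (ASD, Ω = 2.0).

f_max ≈ 235 N/mm; adequate

E49XX → F_EXX = 490 MPa.
L_w = 2 × 265 = 530 mm; section modulus (unit throat) S = 2 × L²/6 = 23410 mm².
Direct shear f_v = P/L_w = 22.5×10³/530 = 42.45 N/mm.
Moment M = P × e = 22.5×10³ × 240 = 5400000 N·mm; bending f_b = M/S = 230.7 N/mm.
f_max = √(f_v² + f_b²) = √(42.45² + 230.7²) = 234.6 N/mm.
r_n/Ω = (1/2.0) × 0.6 × 490 × (0.707 × 5) = 519.6 N/mm → adequate.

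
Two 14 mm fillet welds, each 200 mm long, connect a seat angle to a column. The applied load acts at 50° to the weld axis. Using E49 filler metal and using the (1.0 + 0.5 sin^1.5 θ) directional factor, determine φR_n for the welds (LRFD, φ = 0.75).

E49XX → F_EXX = 490 MPa.
t_e = 0.707 × 14 = 9.898 mm; A_we = 9.898 × 400 = 3959 mm².
Directional factor: 1.0 + 0.5 sin^1.5(50°) = 1.335.
F_nw = 0.6 × 490 × 1.335 = 392.6 MPa.
φR_n = 0.75 × 392.6 × 3959 × 10⁻³ = 1166 kN.

φR_n ≈ 1170 kN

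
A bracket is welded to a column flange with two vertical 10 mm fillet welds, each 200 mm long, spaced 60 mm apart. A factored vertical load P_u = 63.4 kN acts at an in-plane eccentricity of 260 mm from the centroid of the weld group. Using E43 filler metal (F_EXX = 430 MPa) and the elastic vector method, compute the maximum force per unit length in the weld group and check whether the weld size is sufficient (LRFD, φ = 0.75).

f_max ≈ 1070 N/mm; adequate

Total weld length L_w = 400 mm. Treat welds as unit-width lines.
Polar moment about centroid: J = 2[d³/12 + d(b/2)²] = 2[200³/12 + 200×30²] = 1693000 mm³.
Direct shear f_v = P/L_w = 63.4×10³ / 400 = 158.5 N/mm (vertical).
Torsion M = P·e = 63.4×10³ × 260 = 16484000 N·mm.
Critical point at (x, y) = (30, 100) from centroid. f_tx = M·y/J = 973.5 N/mm; f_ty = M·x/J = 292 N/mm.
Resultant f_max = √[f_tx² + (f_v + f_ty)²] = √[973.5² + (158.5 + 292)²] = 1073 N/mm.
Capacity per unit length: φr_n = 0.75 × 0.6 × 430 × (0.707 × 10) = 1368 N/mm.
1073 ≤ 1368 → adequate.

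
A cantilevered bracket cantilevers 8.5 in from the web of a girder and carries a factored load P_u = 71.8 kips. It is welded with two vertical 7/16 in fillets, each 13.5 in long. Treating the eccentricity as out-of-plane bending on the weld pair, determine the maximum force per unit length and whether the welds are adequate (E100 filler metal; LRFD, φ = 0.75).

E100XX → F_EXX = 100 ksi.
L_w = 2 × 13.5 = 27 in; section modulus (unit throat) S = 2 × L²/6 = 60.75 in².
Direct shear f_v = P/L_w = 71.8/27 = 2.659 kip/in.
Moment M = P × e = 71.8 × 8.5 = 610.3 kip·in; bending f_b = M/S = 10.05 kip/in.
f_max = √(f_v² + f_b²) = √(2.659² + 10.05²) = 10.39 kip/in.
φr_n = 0.75 × 0.6 × 100 × (0.707 × 0.4375) = 13.92 kip/in → adequate.

f_max ≈ 10.4 kip/in; adequate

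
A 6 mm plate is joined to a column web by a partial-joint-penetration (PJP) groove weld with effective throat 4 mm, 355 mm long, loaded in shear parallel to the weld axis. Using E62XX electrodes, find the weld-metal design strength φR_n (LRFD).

φR_n ≈ 396 kN

E62XX → F_EXX = 620 MPa.
Effective throat (given) t_e = 4 mm.
A_we = 4 × 355 = 1420 mm².
F_nw = 0.6 F_EXX = 372 MPa.
φR_n = 0.75 × 372 × 1420 × 10⁻³ = 396.2 kN.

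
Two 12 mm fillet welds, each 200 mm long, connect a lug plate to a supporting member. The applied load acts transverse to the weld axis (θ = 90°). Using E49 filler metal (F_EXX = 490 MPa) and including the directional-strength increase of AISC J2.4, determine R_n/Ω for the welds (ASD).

t_e = 0.707 × 12 = 8.484 mm; A_we = 8.484 × 400 = 3394 mm².
Directional factor: 1.0 + 0.5 sin^1.5(90°) = 1.5.
F_nw = 0.6 × 490 × 1.5 = 441 MPa.
R_n/Ω = (441 × 3394) / 2.0 × 10⁻³ = 748.3 kN.

R_n/Ω ≈ 748 kN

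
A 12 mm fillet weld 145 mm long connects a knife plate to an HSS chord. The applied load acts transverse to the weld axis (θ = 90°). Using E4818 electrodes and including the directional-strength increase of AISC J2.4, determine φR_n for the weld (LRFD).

E48XX → F_EXX = 480 MPa.
t_e = 0.707 × 12 = 8.484 mm; A_we = 8.484 × 145 = 1230 mm².
Directional factor: 1.0 + 0.5 sin^1.5(90°) = 1.5.
F_nw = 0.6 × 480 × 1.5 = 432 MPa.
φR_n = 0.75 × 432 × 1230 × 10⁻³ = 398.6 kN.

φR_n ≈ 399 kN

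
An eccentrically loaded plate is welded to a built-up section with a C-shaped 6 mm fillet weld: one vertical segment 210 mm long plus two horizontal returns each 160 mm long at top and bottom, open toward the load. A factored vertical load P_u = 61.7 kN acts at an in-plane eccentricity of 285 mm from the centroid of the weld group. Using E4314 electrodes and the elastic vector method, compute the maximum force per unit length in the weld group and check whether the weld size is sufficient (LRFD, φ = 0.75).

f_max ≈ 556 N/mm; adequate

E43XX → F_EXX = 430 MPa.
Total weld length L_w = 530 mm. Treat welds as unit-width lines.
Centroid: x̄ = 2×160×80 / 530 = 48.3 mm from the vertical weld.
Polar moment about centroid: J = I_x + I_y = [210³/12 + 2×160×105²] + [210×48.3² + 2(160³/12 + 160×31.7²)] = 5794000 mm³.
Direct shear f_v = P/L_w = 61.7×10³ / 530 = 116.4 N/mm (vertical).
Torsion M = P·e = 61.7×10³ × 285 = 17584000 N·mm.
Critical point at (x, y) = (111.7, 105) from centroid. f_tx = M·y/J = 318.7 N/mm; f_ty = M·x/J = 339 N/mm.
Resultant f_max = √[f_tx² + (f_v + f_ty)²] = √[318.7² + (116.4 + 339)²] = 555.8 N/mm.
Capacity per unit length: φr_n = 0.75 × 0.6 × 430 × (0.707 × 6) = 820.8 N/mm.
555.8 ≤ 820.8 → adequate.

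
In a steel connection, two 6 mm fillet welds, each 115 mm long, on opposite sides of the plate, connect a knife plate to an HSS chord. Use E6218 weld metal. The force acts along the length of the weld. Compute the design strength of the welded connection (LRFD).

E62XX → F_EXX = 620 MPa.
Effective throat t_e = 0.707 × 6 = 4.242 mm.
Total length L = 230 mm; A_we = 4.242 × 230 = 975.7 mm².
F_nw = 0.6 F_EXX = 0.6 × 620 = 372 MPa.
φR_n = 0.75 × 372 × 975.7 × 10⁻³ = 272.2 kN.

φR_n ≈ 272 kN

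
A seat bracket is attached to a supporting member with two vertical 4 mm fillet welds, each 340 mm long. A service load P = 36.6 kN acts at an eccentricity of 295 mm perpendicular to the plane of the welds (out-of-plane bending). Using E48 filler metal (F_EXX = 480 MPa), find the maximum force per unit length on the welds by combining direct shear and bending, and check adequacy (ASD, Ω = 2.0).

L_w = 2 × 340 = 680 mm; section modulus (unit throat) S = 2 × L²/6 = 38530 mm².
Direct shear f_v = P/L_w = 36.6×10³/680 = 53.82 N/mm.
Moment M = P × e = 36.6×10³ × 295 = 10797000 N·mm; bending f_b = M/S = 280.2 N/mm.
f_max = √(f_v² + f_b²) = √(53.82² + 280.2²) = 285.3 N/mm.
r_n/Ω = (1/2.0) × 0.6 × 480 × (0.707 × 4) = 407.2 N/mm → adequate.

f_max ≈ 285 N/mm; adequate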